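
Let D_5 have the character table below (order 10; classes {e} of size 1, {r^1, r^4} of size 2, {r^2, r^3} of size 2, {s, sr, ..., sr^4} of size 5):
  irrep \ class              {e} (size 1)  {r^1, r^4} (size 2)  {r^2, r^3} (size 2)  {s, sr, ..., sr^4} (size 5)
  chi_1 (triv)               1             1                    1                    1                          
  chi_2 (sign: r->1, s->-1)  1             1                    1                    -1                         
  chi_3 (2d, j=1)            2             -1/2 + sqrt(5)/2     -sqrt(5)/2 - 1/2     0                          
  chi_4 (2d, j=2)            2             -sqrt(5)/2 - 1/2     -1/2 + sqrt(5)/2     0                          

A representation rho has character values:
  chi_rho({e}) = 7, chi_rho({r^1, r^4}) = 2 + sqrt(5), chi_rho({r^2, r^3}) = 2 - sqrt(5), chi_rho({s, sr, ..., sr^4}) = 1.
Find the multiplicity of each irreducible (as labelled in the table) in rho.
Multiplicities: chi_1: 2, chi_2: 1, chi_3: 2, chi_4: 0.

Justification: Use <chi_rho, chi> = (1/|G|) sum_C |C| * chi_rho(C) * conj(chi(C)) with |G| = 10 for each irreducible chi in the table:
  <chi_rho, chi_1> = (1/10)[1*(7)*conj(1) + 2*(2 + sqrt(5))*conj(1) + 2*(2 - sqrt(5))*conj(1) + 5*(1)*conj(1)]
      = (1/10)[(7) + (4 + 2*sqrt(5)) + (4 - 2*sqrt(5)) + (5)] = 20/10 = 2
  <chi_rho, chi_2> = (1/10)[1*(7)*conj(1) + 2*(2 + sqrt(5))*conj(1) + 2*(2 - sqrt(5))*conj(1) + 5*(1)*conj(-1)]
      = (1/10)[(7) + (4 + 2*sqrt(5)) + (4 - 2*sqrt(5)) + (-5)] = 10/10 = 1
  <chi_rho, chi_3> = (1/10)[1*(7)*conj(2) + 2*(2 + sqrt(5))*conj(-1/2 + sqrt(5)/2) + 2*(2 - sqrt(5))*conj(-sqrt(5)/2 - 1/2) + 5*(1)*conj(0)]
      = (1/10)[(14) + (sqrt(5) + 3) + (3 - sqrt(5)) + (0)] = 20/10 = 2
  <chi_rho, chi_4> = (1/10)[1*(7)*conj(2) + 2*(2 + sqrt(5))*conj(-sqrt(5)/2 - 1/2) + 2*(2 - sqrt(5))*conj(-1/2 + sqrt(5)/2) + 5*(1)*conj(0)]
      = (1/10)[(14) + (-7 - 3*sqrt(5)) + (-7 + 3*sqrt(5)) + (0)] = 0/10 = 0
Dimension check: dim(rho) = sum (mult * dim) = 2*1 + 1*1 + 2*2 + 0*2 = 7 = chi_rho(e) = 7.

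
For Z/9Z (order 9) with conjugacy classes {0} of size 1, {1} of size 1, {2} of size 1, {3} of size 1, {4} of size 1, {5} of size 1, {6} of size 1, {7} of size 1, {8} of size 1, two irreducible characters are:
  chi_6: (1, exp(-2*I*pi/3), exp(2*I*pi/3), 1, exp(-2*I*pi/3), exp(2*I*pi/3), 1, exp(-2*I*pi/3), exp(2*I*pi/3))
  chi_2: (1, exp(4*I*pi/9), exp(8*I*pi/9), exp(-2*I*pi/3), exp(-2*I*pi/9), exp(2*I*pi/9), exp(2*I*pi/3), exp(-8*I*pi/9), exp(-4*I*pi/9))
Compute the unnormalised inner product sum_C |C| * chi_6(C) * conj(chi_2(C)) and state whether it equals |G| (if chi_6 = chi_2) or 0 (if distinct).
Sum = 0; so <chi_6, chi_2> = 0 (distinct irreducibles are orthogonal).

Derivation: Compute term by term over conjugacy classes (|C| * chi_6(C) * conj(chi_2(C))):
  1*(1)*conj(1) + 1*(exp(-2*I*pi/3))*conj(exp(4*I*pi/9)) + 1*(exp(2*I*pi/3))*conj(exp(8*I*pi/9)) + 1*(1)*conj(exp(-2*I*pi/3)) + 1*(exp(-2*I*pi/3))*conj(exp(-2*I*pi/9)) + 1*(exp(2*I*pi/3))*conj(exp(2*I*pi/9)) + 1*(1)*conj(exp(2*I*pi/3)) + 1*(exp(-2*I*pi/3))*conj(exp(-8*I*pi/9)) + 1*(exp(2*I*pi/3))*conj(exp(-4*I*pi/9))
  = (1) + (exp(8*I*pi/9)) + (exp(-2*I*pi/9)) + (exp(2*I*pi/3)) + (exp(-4*I*pi/9)) + (exp(4*I*pi/9)) + (exp(-2*I*pi/3)) + (exp(2*I*pi/9)) + (exp(-8*I*pi/9))
  = 0.
(Exp terms are combined using exp(i*s)*conj(exp(i*t)) = exp(i*(s-t)), and sums of them are collapsed using the identity that for every m > 1 the m distinct m-th roots of unity sum to 0, e.g. 1 + exp(2*I*pi/3) + exp(-2*I*pi/3) = 0.)
Dividing by |G| = 9 gives 0/9 = 0, matching the row-orthogonality relation <chi_6, chi_2> = [chi_6 = chi_2].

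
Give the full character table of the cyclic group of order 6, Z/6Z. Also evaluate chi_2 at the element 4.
Character table of Z/6Z (irreps indexed chi_0,...,chi_5 with chi_k(m) = zeta_6^(k*m), zeta_6 = exp(2*pi*i/6)):
  irrep \ class  {0} (size 1)  {1} (size 1)    {2} (size 1)    {3} (size 1)  {4} (size 1)    {5} (size 1)  
  chi_0          1             1               1               1             1               1             
  chi_1          1             exp(I*pi/3)     exp(2*I*pi/3)   -1            exp(-2*I*pi/3)  exp(-I*pi/3)  
  chi_2          1             exp(2*I*pi/3)   exp(-2*I*pi/3)  1             exp(2*I*pi/3)   exp(-2*I*pi/3)
  chi_3          1             -1              1               -1            1               -1            
  chi_4          1             exp(-2*I*pi/3)  exp(2*I*pi/3)   1             exp(-2*I*pi/3)  exp(2*I*pi/3) 
  chi_5          1             exp(-I*pi/3)    exp(-2*I*pi/3)  -1            exp(2*I*pi/3)   exp(I*pi/3)   

Spot check: chi_2(4) = zeta_6^(2*4) = zeta_6^8 = exp(2*I*pi/3).

Derivation: Z/6Z is abelian, so all 6 irreducible complex representations are 1-dimensional. They are given by chi_k(m) = zeta_6^(k*m) for k = 0,...,5. Row orthogonality: sum_m chi_k(m) conj(chi_l(m)) = 6 * [k = l].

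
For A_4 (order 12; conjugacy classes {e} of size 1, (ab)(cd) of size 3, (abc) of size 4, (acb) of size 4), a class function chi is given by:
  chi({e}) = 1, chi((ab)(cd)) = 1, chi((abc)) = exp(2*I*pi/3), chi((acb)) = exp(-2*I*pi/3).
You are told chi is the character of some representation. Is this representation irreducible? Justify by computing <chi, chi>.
Irreducible: <chi, chi> = 1.

Why: <chi, chi> = (1/|G|) sum_C |C| * |chi(C)|^2 = (1/12)[1*|1|^2 + 3*|1|^2 + 4*|exp(2*I*pi/3)|^2 + 4*|exp(-2*I*pi/3)|^2]
  = (1/12)[(1) + (3) + (4) + (4)] = 12/12 = 1.
(Exp terms are combined using exp(i*s)*conj(exp(i*t)) = exp(i*(s-t)), and sums of them are collapsed using the identity that for every m > 1 the m distinct m-th roots of unity sum to 0, e.g. 1 + exp(2*I*pi/3) + exp(-2*I*pi/3) = 0.)
A character is irreducible iff <chi, chi> = 1, so this representation is irreducible.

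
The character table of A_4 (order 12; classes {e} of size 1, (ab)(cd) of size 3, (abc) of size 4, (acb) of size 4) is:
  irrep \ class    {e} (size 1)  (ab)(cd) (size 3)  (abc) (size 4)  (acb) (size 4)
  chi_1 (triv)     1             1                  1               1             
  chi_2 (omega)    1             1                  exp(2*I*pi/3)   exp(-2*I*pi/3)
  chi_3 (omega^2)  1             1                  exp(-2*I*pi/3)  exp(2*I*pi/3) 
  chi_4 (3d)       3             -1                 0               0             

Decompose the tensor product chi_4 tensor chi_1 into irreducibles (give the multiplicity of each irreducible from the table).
chi_4 tensor chi_1 = chi_4 (all other irreducibles have multiplicity 0).

Justification: The character of a tensor product is the pointwise product (chi_4 * chi_1)(C) = chi_4(C) * chi_1(C):
  {e}: (3)*(1), (ab)(cd): (-1)*(1), (abc): (0)*(1), (acb): (0)*(1)
so (chi_4 * chi_1) takes values
  {e} -> 3, (ab)(cd) -> -1, (abc) -> 0, (acb) -> 0.
Now take the inner product of this character with each irreducible chi from the table, <chi_4*chi_1, chi> = (1/12) sum_C |C| (chi_4*chi_1)(C) conj(chi(C)):
  <chi_4*chi_1, chi_1> = (1/12)[1*(3)*conj(1) + 3*(-1)*conj(1) + 4*(0)*conj(1) + 4*(0)*conj(1)]
      = (1/12)[(3) + (-3) + (0) + (0)] = 0/12 = 0
  <chi_4*chi_1, chi_2> = (1/12)[1*(3)*conj(1) + 3*(-1)*conj(1) + 4*(0)*conj(exp(2*I*pi/3)) + 4*(0)*conj(exp(-2*I*pi/3))]
      = (1/12)[(3) + (-3) + (0) + (0)] = 0/12 = 0
  <chi_4*chi_1, chi_3> = (1/12)[1*(3)*conj(1) + 3*(-1)*conj(1) + 4*(0)*conj(exp(-2*I*pi/3)) + 4*(0)*conj(exp(2*I*pi/3))]
      = (1/12)[(3) + (-3) + (0) + (0)] = 0/12 = 0
  <chi_4*chi_1, chi_4> = (1/12)[1*(3)*conj(3) + 3*(-1)*conj(-1) + 4*(0)*conj(0) + 4*(0)*conj(0)]
      = (1/12)[(9) + (3) + (0) + (0)] = 12/12 = 1
(Exp terms are combined using exp(i*s)*conj(exp(i*t)) = exp(i*(s-t)), and sums of them are collapsed using the identity that for every m > 1 the m distinct m-th roots of unity sum to 0, e.g. 1 + exp(2*I*pi/3) + exp(-2*I*pi/3) = 0.)
Hence the multiplicities are chi_4: 1. Dimension check: dim(chi_4)*dim(chi_1) = 3*1 = 3 and sum (mult * dim) = 1*3 = 3.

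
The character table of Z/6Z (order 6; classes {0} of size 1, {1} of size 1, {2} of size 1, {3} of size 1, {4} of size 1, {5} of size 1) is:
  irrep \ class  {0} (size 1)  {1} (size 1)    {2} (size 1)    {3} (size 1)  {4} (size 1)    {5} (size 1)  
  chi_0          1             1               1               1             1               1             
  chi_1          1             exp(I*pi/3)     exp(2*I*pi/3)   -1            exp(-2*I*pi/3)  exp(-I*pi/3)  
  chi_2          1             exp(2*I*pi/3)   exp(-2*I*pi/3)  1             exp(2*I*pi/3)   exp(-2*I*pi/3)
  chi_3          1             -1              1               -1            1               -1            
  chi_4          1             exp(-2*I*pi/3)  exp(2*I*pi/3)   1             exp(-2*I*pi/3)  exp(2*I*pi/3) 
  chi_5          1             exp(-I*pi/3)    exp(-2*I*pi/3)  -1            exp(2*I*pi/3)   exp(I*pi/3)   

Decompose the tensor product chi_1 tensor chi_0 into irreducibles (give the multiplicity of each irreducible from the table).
chi_1 tensor chi_0 = chi_1 (all other irreducibles have multiplicity 0).

Reasoning: The character of a tensor product is the pointwise product (chi_1 * chi_0)(C) = chi_1(C) * chi_0(C):
  {0}: (1)*(1), {1}: (exp(I*pi/3))*(1), {2}: (exp(2*I*pi/3))*(1), {3}: (-1)*(1), {4}: (exp(-2*I*pi/3))*(1), {5}: (exp(-I*pi/3))*(1)
so (chi_1 * chi_0) takes values
  {0} -> 1, {1} -> exp(I*pi/3), {2} -> exp(2*I*pi/3), {3} -> -1, {4} -> exp(-2*I*pi/3), {5} -> exp(-I*pi/3).
Now take the inner product of this character with each irreducible chi from the table, <chi_1*chi_0, chi> = (1/6) sum_C |C| (chi_1*chi_0)(C) conj(chi(C)):
  <chi_1*chi_0, chi_0> = (1/6)[1*(1)*conj(1) + 1*(exp(I*pi/3))*conj(1) + 1*(exp(2*I*pi/3))*conj(1) + 1*(-1)*conj(1) + 1*(exp(-2*I*pi/3))*conj(1) + 1*(exp(-I*pi/3))*conj(1)]
      = (1/6)[(1) + (exp(I*pi/3)) + (exp(2*I*pi/3)) + (-1) + (exp(-2*I*pi/3)) + (exp(-I*pi/3))] = 0/6 = 0
  <chi_1*chi_0, chi_1> = (1/6)[1*(1)*conj(1) + 1*(exp(I*pi/3))*conj(exp(I*pi/3)) + 1*(exp(2*I*pi/3))*conj(exp(2*I*pi/3)) + 1*(-1)*conj(-1) + 1*(exp(-2*I*pi/3))*conj(exp(-2*I*pi/3)) + 1*(exp(-I*pi/3))*conj(exp(-I*pi/3))]
      = (1/6)[(1) + (1) + (1) + (1) + (1) + (1)] = 6/6 = 1
  <chi_1*chi_0, chi_2> = (1/6)[1*(1)*conj(1) + 1*(exp(I*pi/3))*conj(exp(2*I*pi/3)) + 1*(exp(2*I*pi/3))*conj(exp(-2*I*pi/3)) + 1*(-1)*conj(1) + 1*(exp(-2*I*pi/3))*conj(exp(2*I*pi/3)) + 1*(exp(-I*pi/3))*conj(exp(-2*I*pi/3))]
      = (1/6)[(1) + (exp(-I*pi/3)) + (exp(-2*I*pi/3)) + (-1) + (exp(2*I*pi/3)) + (exp(I*pi/3))] = 0/6 = 0
  <chi_1*chi_0, chi_3> = (1/6)[1*(1)*conj(1) + 1*(exp(I*pi/3))*conj(-1) + 1*(exp(2*I*pi/3))*conj(1) + 1*(-1)*conj(-1) + 1*(exp(-2*I*pi/3))*conj(1) + 1*(exp(-I*pi/3))*conj(-1)]
      = (1/6)[(1) + (-exp(I*pi/3)) + (exp(2*I*pi/3)) + (1) + (exp(-2*I*pi/3)) + (-exp(-I*pi/3))] = 0/6 = 0
  <chi_1*chi_0, chi_4> = (1/6)[1*(1)*conj(1) + 1*(exp(I*pi/3))*conj(exp(-2*I*pi/3)) + 1*(exp(2*I*pi/3))*conj(exp(2*I*pi/3)) + 1*(-1)*conj(1) + 1*(exp(-2*I*pi/3))*conj(exp(-2*I*pi/3)) + 1*(exp(-I*pi/3))*conj(exp(2*I*pi/3))]
      = (1/6)[(1) + (-1) + (1) + (-1) + (1) + (-1)] = 0/6 = 0
  <chi_1*chi_0, chi_5> = (1/6)[1*(1)*conj(1) + 1*(exp(I*pi/3))*conj(exp(-I*pi/3)) + 1*(exp(2*I*pi/3))*conj(exp(-2*I*pi/3)) + 1*(-1)*conj(-1) + 1*(exp(-2*I*pi/3))*conj(exp(2*I*pi/3)) + 1*(exp(-I*pi/3))*conj(exp(I*pi/3))]
      = (1/6)[(1) + (exp(2*I*pi/3)) + (exp(-2*I*pi/3)) + (1) + (exp(2*I*pi/3)) + (exp(-2*I*pi/3))] = 0/6 = 0
(Exp terms are combined using exp(i*s)*conj(exp(i*t)) = exp(i*(s-t)), and sums of them are collapsed using the identity that for every m > 1 the m distinct m-th roots of unity sum to 0, e.g. 1 + exp(2*I*pi/3) + exp(-2*I*pi/3) = 0.)
Hence the multiplicities are chi_1: 1. Dimension check: dim(chi_1)*dim(chi_0) = 1*1 = 1 and sum (mult * dim) = 1*1 = 1.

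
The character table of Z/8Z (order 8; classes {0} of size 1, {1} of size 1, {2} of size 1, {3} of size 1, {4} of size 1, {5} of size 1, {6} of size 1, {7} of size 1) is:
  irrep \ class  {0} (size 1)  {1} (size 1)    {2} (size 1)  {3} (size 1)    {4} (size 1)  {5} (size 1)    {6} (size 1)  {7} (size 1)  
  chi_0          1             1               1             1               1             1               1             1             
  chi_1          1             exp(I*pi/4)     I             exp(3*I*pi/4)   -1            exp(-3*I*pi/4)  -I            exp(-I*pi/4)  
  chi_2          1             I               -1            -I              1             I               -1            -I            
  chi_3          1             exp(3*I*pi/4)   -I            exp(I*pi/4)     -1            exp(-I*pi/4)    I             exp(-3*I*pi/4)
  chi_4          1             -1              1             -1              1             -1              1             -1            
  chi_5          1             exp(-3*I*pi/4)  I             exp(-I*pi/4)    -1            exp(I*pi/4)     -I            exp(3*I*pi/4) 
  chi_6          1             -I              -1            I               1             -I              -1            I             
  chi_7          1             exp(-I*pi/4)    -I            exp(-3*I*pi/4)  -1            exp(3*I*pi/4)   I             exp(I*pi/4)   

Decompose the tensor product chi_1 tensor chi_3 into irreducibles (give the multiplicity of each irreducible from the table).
chi_1 tensor chi_3 = chi_4 (all other irreducibles have multiplicity 0).

Solution. The character of a tensor product is the pointwise product (chi_1 * chi_3)(C) = chi_1(C) * chi_3(C):
  {0}: (1)*(1), {1}: (exp(I*pi/4))*(exp(3*I*pi/4)), {2}: (I)*(-I), {3}: (exp(3*I*pi/4))*(exp(I*pi/4)), {4}: (-1)*(-1), {5}: (exp(-3*I*pi/4))*(exp(-I*pi/4)), {6}: (-I)*(I), {7}: (exp(-I*pi/4))*(exp(-3*I*pi/4))
so (chi_1 * chi_3) takes values
  {0} -> 1, {1} -> -1, {2} -> 1, {3} -> -1, {4} -> 1, {5} -> -1, {6} -> 1, {7} -> -1.
Now take the inner product of this character with each irreducible chi from the table, <chi_1*chi_3, chi> = (1/8) sum_C |C| (chi_1*chi_3)(C) conj(chi(C)):
  <chi_1*chi_3, chi_0> = (1/8)[1*(1)*conj(1) + 1*(-1)*conj(1) + 1*(1)*conj(1) + 1*(-1)*conj(1) + 1*(1)*conj(1) + 1*(-1)*conj(1) + 1*(1)*conj(1) + 1*(-1)*conj(1)]
      = (1/8)[(1) + (-1) + (1) + (-1) + (1) + (-1) + (1) + (-1)] = 0/8 = 0
  <chi_1*chi_3, chi_1> = (1/8)[1*(1)*conj(1) + 1*(-1)*conj(exp(I*pi/4)) + 1*(1)*conj(I) + 1*(-1)*conj(exp(3*I*pi/4)) + 1*(1)*conj(-1) + 1*(-1)*conj(exp(-3*I*pi/4)) + 1*(1)*conj(-I) + 1*(-1)*conj(exp(-I*pi/4))]
      = (1/8)[(1) + (-exp(-I*pi/4)) + (-I) + (-exp(-3*I*pi/4)) + (-1) + (-exp(3*I*pi/4)) + (I) + (-exp(I*pi/4))] = 0/8 = 0
  <chi_1*chi_3, chi_2> = (1/8)[1*(1)*conj(1) + 1*(-1)*conj(I) + 1*(1)*conj(-1) + 1*(-1)*conj(-I) + 1*(1)*conj(1) + 1*(-1)*conj(I) + 1*(1)*conj(-1) + 1*(-1)*conj(-I)]
      = (1/8)[(1) + (I) + (-1) + (-I) + (1) + (I) + (-1) + (-I)] = 0/8 = 0
  <chi_1*chi_3, chi_3> = (1/8)[1*(1)*conj(1) + 1*(-1)*conj(exp(3*I*pi/4)) + 1*(1)*conj(-I) + 1*(-1)*conj(exp(I*pi/4)) + 1*(1)*conj(-1) + 1*(-1)*conj(exp(-I*pi/4)) + 1*(1)*conj(I) + 1*(-1)*conj(exp(-3*I*pi/4))]
      = (1/8)[(1) + (-exp(-3*I*pi/4)) + (I) + (-exp(-I*pi/4)) + (-1) + (-exp(I*pi/4)) + (-I) + (-exp(3*I*pi/4))] = 0/8 = 0
  <chi_1*chi_3, chi_4> = (1/8)[1*(1)*conj(1) + 1*(-1)*conj(-1) + 1*(1)*conj(1) + 1*(-1)*conj(-1) + 1*(1)*conj(1) + 1*(-1)*conj(-1) + 1*(1)*conj(1) + 1*(-1)*conj(-1)]
      = (1/8)[(1) + (1) + (1) + (1) + (1) + (1) + (1) + (1)] = 8/8 = 1
  <chi_1*chi_3, chi_5> = (1/8)[1*(1)*conj(1) + 1*(-1)*conj(exp(-3*I*pi/4)) + 1*(1)*conj(I) + 1*(-1)*conj(exp(-I*pi/4)) + 1*(1)*conj(-1) + 1*(-1)*conj(exp(I*pi/4)) + 1*(1)*conj(-I) + 1*(-1)*conj(exp(3*I*pi/4))]
      = (1/8)[(1) + (-exp(3*I*pi/4)) + (-I) + (-exp(I*pi/4)) + (-1) + (-exp(-I*pi/4)) + (I) + (-exp(-3*I*pi/4))] = 0/8 = 0
  <chi_1*chi_3, chi_6> = (1/8)[1*(1)*conj(1) + 1*(-1)*conj(-I) + 1*(1)*conj(-1) + 1*(-1)*conj(I) + 1*(1)*conj(1) + 1*(-1)*conj(-I) + 1*(1)*conj(-1) + 1*(-1)*conj(I)]
      = (1/8)[(1) + (-I) + (-1) + (I) + (1) + (-I) + (-1) + (I)] = 0/8 = 0
  <chi_1*chi_3, chi_7> = (1/8)[1*(1)*conj(1) + 1*(-1)*conj(exp(-I*pi/4)) + 1*(1)*conj(-I) + 1*(-1)*conj(exp(-3*I*pi/4)) + 1*(1)*conj(-1) + 1*(-1)*conj(exp(3*I*pi/4)) + 1*(1)*conj(I) + 1*(-1)*conj(exp(I*pi/4))]
      = (1/8)[(1) + (-exp(I*pi/4)) + (I) + (-exp(3*I*pi/4)) + (-1) + (-exp(-3*I*pi/4)) + (-I) + (-exp(-I*pi/4))] = 0/8 = 0
(Exp terms are combined using exp(i*s)*conj(exp(i*t)) = exp(i*(s-t)), and sums of them are collapsed using the identity that for every m > 1 the m distinct m-th roots of unity sum to 0, e.g. 1 + exp(2*I*pi/3) + exp(-2*I*pi/3) = 0.)
Hence the multiplicities are chi_4: 1. Dimension check: dim(chi_1)*dim(chi_3) = 1*1 = 1 and sum (mult * dim) = 1*1 = 1.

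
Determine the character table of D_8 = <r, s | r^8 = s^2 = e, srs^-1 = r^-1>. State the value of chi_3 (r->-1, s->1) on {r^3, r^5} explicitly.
Conjugacy classes: {e} of size 1, {r^4} of size 1, {r^1, r^7} of size 2, {r^2, r^6} of size 2, {r^3, r^5} of size 2, {s, sr^2, ...} of size 4, {sr, sr^3, ...} of size 4.
Character table:
  irrep \ class              {e} (size 1)  {r^4} (size 1)  {r^1, r^7} (size 2)  {r^2, r^6} (size 2)  {r^3, r^5} (size 2)  {s, sr^2, ...} (size 4)  {sr, sr^3, ...} (size 4)
  chi_1 (triv)               1             1               1                    1                    1                    1                        1                       
  chi_2 (sign: r->1, s->-1)  1             1               1                    1                    1                    -1                       -1                      
  chi_3 (r->-1, s->1)        1             1               -1                   1                    -1                   1                        -1                      
  chi_4 (r->-1, s->-1)       1             1               -1                   1                    -1                   -1                       1                       
  chi_5 (2d, j=1)            2             -2              sqrt(2)              0                    -sqrt(2)             0                        0                       
  chi_6 (2d, j=2)            2             2               0                    -2                   0                    0                        0                       
  chi_7 (2d, j=3)            2             -2              -sqrt(2)             0                    sqrt(2)              0                        0                       

Spot check: chi_3 (r->-1, s->1) on {r^3, r^5} = -1.

Details: D_8 has order 2*8 = 16 with 7 conjugacy classes, hence 7 irreducibles. Sum of squared dims 1 + 1 + 1 + 1 + 4 + 4 + 4 = 16 = |G|. Linear characters come from the abelianisation; the 2-dimensional irreps have character r^k -> 2*cos(2*pi*j*k/8), reflections -> 0.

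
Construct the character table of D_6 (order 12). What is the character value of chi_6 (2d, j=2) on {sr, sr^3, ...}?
Conjugacy classes: {e} of size 1, {r^3} of size 1, {r^1, r^5} of size 2, {r^2, r^4} of size 2, {s, sr^2, ...} of size 3, {sr, sr^3, ...} of size 3.
Character table:
  irrep \ class              {e} (size 1)  {r^3} (size 1)  {r^1, r^5} (size 2)  {r^2, r^4} (size 2)  {s, sr^2, ...} (size 3)  {sr, sr^3, ...} (size 3)
  chi_1 (triv)               1             1               1                    1                    1                        1                       
  chi_2 (sign: r->1, s->-1)  1             1               1                    1                    -1                       -1                      
  chi_3 (r->-1, s->1)        1             -1              -1                   1                    1                        -1                      
  chi_4 (r->-1, s->-1)       1             -1              -1                   1                    -1                       1                       
  chi_5 (2d, j=1)            2             -2              1                    -1                   0                        0                       
  chi_6 (2d, j=2)            2             2               -1                   -1                   0                        0                       

Spot check: chi_6 (2d, j=2) on {sr, sr^3, ...} = 0.

Details: D_6 has order 2*6 = 12 with 6 conjugacy classes, hence 6 irreducibles. Sum of squared dims 1 + 1 + 1 + 1 + 4 + 4 = 12 = |G|. Linear characters come from the abelianisation; the 2-dimensional irreps have character r^k -> 2*cos(2*pi*j*k/6), reflections -> 0.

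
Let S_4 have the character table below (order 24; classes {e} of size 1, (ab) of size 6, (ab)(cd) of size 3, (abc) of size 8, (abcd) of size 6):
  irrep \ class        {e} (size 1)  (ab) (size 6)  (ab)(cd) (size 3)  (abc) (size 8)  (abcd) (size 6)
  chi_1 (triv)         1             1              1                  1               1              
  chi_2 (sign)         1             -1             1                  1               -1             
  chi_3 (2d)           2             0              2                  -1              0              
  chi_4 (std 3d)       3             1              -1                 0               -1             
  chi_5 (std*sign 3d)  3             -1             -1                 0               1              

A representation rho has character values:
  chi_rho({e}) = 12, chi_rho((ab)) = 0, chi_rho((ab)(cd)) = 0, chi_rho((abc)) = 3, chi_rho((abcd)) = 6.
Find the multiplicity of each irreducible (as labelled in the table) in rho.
Multiplicities: chi_1: 3, chi_2: 0, chi_3: 0, chi_4: 0, chi_5: 3.

Proof sketch: Use <chi_rho, chi> = (1/|G|) sum_C |C| * chi_rho(C) * conj(chi(C)) with |G| = 24 for each irreducible chi in the table:
  <chi_rho, chi_1> = (1/24)[1*(12)*conj(1) + 6*(0)*conj(1) + 3*(0)*conj(1) + 8*(3)*conj(1) + 6*(6)*conj(1)]
      = (1/24)[(12) + (0) + (0) + (24) + (36)] = 72/24 = 3
  <chi_rho, chi_2> = (1/24)[1*(12)*conj(1) + 6*(0)*conj(-1) + 3*(0)*conj(1) + 8*(3)*conj(1) + 6*(6)*conj(-1)]
      = (1/24)[(12) + (0) + (0) + (24) + (-36)] = 0/24 = 0
  <chi_rho, chi_3> = (1/24)[1*(12)*conj(2) + 6*(0)*conj(0) + 3*(0)*conj(2) + 8*(3)*conj(-1) + 6*(6)*conj(0)]
      = (1/24)[(24) + (0) + (0) + (-24) + (0)] = 0/24 = 0
  <chi_rho, chi_4> = (1/24)[1*(12)*conj(3) + 6*(0)*conj(1) + 3*(0)*conj(-1) + 8*(3)*conj(0) + 6*(6)*conj(-1)]
      = (1/24)[(36) + (0) + (0) + (0) + (-36)] = 0/24 = 0
  <chi_rho, chi_5> = (1/24)[1*(12)*conj(3) + 6*(0)*conj(-1) + 3*(0)*conj(-1) + 8*(3)*conj(0) + 6*(6)*conj(1)]
      = (1/24)[(36) + (0) + (0) + (0) + (36)] = 72/24 = 3
Dimension check: dim(rho) = sum (mult * dim) = 3*1 + 0*1 + 0*2 + 0*3 + 3*3 = 12 = chi_rho(e) = 12.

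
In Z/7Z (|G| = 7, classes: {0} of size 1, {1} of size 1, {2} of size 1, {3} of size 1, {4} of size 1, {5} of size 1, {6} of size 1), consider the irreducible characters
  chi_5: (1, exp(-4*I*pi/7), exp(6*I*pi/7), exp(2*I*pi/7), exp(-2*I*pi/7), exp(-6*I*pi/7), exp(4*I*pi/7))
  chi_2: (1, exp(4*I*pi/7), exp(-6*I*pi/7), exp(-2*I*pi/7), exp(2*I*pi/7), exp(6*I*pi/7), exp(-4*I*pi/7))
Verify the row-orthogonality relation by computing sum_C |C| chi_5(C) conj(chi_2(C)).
Sum = 0; so <chi_5, chi_2> = 0 (distinct irreducibles are orthogonal).

Derivation: Compute term by term over conjugacy classes (|C| * chi_5(C) * conj(chi_2(C))):
  1*(1)*conj(1) + 1*(exp(-4*I*pi/7))*conj(exp(4*I*pi/7)) + 1*(exp(6*I*pi/7))*conj(exp(-6*I*pi/7)) + 1*(exp(2*I*pi/7))*conj(exp(-2*I*pi/7)) + 1*(exp(-2*I*pi/7))*conj(exp(2*I*pi/7)) + 1*(exp(-6*I*pi/7))*conj(exp(6*I*pi/7)) + 1*(exp(4*I*pi/7))*conj(exp(-4*I*pi/7))
  = (1) + (exp(6*I*pi/7)) + (exp(-2*I*pi/7)) + (exp(4*I*pi/7)) + (exp(-4*I*pi/7)) + (exp(2*I*pi/7)) + (exp(-6*I*pi/7))
  = 0.
(Exp terms are combined using exp(i*s)*conj(exp(i*t)) = exp(i*(s-t)), and sums of them are collapsed using the identity that for every m > 1 the m distinct m-th roots of unity sum to 0, e.g. 1 + exp(2*I*pi/3) + exp(-2*I*pi/3) = 0.)
Dividing by |G| = 7 gives 0/7 = 0, matching the row-orthogonality relation <chi_5, chi_2> = [chi_5 = chi_2].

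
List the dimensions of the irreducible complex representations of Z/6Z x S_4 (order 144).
Dimensions: 1, 1, 1, 1, 1, 1, 1, 1, 1, 1, 1, 1, 2, 2, 2, 2, 2, 2, 3, 3, 3, 3, 3, 3, 3, 3, 3, 3, 3, 3

Justification: There are 30 irreducibles (= number of conjugacy classes). Their dimensions d_i satisfy sum d_i^2 = |G| = 144: 1 + 1 + 1 + 1 + 1 + 1 + 1 + 1 + 1 + 1 + 1 + 1 + 4 + 4 + 4 + 4 + 4 + 4 + 9 + 9 + 9 + 9 + 9 + 9 + 9 + 9 + 9 + 9 + 9 + 9 = 144. (For the product with Z/6Z: each of the 6 1-dim characters of Z/6Z tensors with each irrep of S_4, giving 6 copies of each S_4-dimension.)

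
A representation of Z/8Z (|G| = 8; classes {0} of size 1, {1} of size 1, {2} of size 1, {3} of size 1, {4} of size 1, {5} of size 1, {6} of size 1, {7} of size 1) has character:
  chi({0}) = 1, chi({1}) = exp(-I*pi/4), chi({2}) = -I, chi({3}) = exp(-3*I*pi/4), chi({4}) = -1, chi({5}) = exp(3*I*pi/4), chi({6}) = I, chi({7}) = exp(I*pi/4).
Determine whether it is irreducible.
Irreducible: <chi, chi> = 1.

Explanation: <chi, chi> = (1/|G|) sum_C |C| * |chi(C)|^2 = (1/8)[1*|1|^2 + 1*|exp(-I*pi/4)|^2 + 1*|-I|^2 + 1*|exp(-3*I*pi/4)|^2 + 1*|-1|^2 + 1*|exp(3*I*pi/4)|^2 + 1*|I|^2 + 1*|exp(I*pi/4)|^2]
  = (1/8)[(1) + (1) + (1) + (1) + (1) + (1) + (1) + (1)] = 8/8 = 1.
(Exp terms are combined using exp(i*s)*conj(exp(i*t)) = exp(i*(s-t)), and sums of them are collapsed using the identity that for every m > 1 the m distinct m-th roots of unity sum to 0, e.g. 1 + exp(2*I*pi/3) + exp(-2*I*pi/3) = 0.)
A character is irreducible iff <chi, chi> = 1, so this representation is irreducible.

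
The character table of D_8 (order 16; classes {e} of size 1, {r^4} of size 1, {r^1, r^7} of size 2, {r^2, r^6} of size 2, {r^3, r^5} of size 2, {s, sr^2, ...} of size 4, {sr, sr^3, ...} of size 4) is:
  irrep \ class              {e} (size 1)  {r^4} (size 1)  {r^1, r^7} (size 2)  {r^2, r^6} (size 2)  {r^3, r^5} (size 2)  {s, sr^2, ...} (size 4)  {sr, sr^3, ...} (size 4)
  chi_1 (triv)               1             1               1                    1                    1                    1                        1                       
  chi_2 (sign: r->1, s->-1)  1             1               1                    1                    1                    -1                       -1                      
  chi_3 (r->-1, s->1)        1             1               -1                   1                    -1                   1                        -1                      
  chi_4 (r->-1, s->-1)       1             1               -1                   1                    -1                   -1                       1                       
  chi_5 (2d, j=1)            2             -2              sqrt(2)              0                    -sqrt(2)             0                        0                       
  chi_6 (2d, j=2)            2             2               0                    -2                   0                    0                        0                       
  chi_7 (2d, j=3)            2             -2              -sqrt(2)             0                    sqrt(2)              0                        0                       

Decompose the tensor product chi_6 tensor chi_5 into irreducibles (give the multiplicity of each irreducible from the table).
chi_6 tensor chi_5 = chi_5 + chi_7 (all other irreducibles have multiplicity 0).

Details: The character of a tensor product is the pointwise product (chi_6 * chi_5)(C) = chi_6(C) * chi_5(C):
  {e}: (2)*(2), {r^4}: (2)*(-2), {r^1, r^7}: (0)*(sqrt(2)), {r^2, r^6}: (-2)*(0), {r^3, r^5}: (0)*(-sqrt(2)), {s, sr^2, ...}: (0)*(0), {sr, sr^3, ...}: (0)*(0)
so (chi_6 * chi_5) takes values
  {e} -> 4, {r^4} -> -4, {r^1, r^7} -> 0, {r^2, r^6} -> 0, {r^3, r^5} -> 0, {s, sr^2, ...} -> 0, {sr, sr^3, ...} -> 0.
Now take the inner product of this character with each irreducible chi from the table, <chi_6*chi_5, chi> = (1/16) sum_C |C| (chi_6*chi_5)(C) conj(chi(C)):
  <chi_6*chi_5, chi_1> = (1/16)[1*(4)*conj(1) + 1*(-4)*conj(1) + 2*(0)*conj(1) + 2*(0)*conj(1) + 2*(0)*conj(1) + 4*(0)*conj(1) + 4*(0)*conj(1)]
      = (1/16)[(4) + (-4) + (0) + (0) + (0) + (0) + (0)] = 0/16 = 0
  <chi_6*chi_5, chi_2> = (1/16)[1*(4)*conj(1) + 1*(-4)*conj(1) + 2*(0)*conj(1) + 2*(0)*conj(1) + 2*(0)*conj(1) + 4*(0)*conj(-1) + 4*(0)*conj(-1)]
      = (1/16)[(4) + (-4) + (0) + (0) + (0) + (0) + (0)] = 0/16 = 0
  <chi_6*chi_5, chi_3> = (1/16)[1*(4)*conj(1) + 1*(-4)*conj(1) + 2*(0)*conj(-1) + 2*(0)*conj(1) + 2*(0)*conj(-1) + 4*(0)*conj(1) + 4*(0)*conj(-1)]
      = (1/16)[(4) + (-4) + (0) + (0) + (0) + (0) + (0)] = 0/16 = 0
  <chi_6*chi_5, chi_4> = (1/16)[1*(4)*conj(1) + 1*(-4)*conj(1) + 2*(0)*conj(-1) + 2*(0)*conj(1) + 2*(0)*conj(-1) + 4*(0)*conj(-1) + 4*(0)*conj(1)]
      = (1/16)[(4) + (-4) + (0) + (0) + (0) + (0) + (0)] = 0/16 = 0
  <chi_6*chi_5, chi_5> = (1/16)[1*(4)*conj(2) + 1*(-4)*conj(-2) + 2*(0)*conj(sqrt(2)) + 2*(0)*conj(0) + 2*(0)*conj(-sqrt(2)) + 4*(0)*conj(0) + 4*(0)*conj(0)]
      = (1/16)[(8) + (8) + (0) + (0) + (0) + (0) + (0)] = 16/16 = 1
  <chi_6*chi_5, chi_6> = (1/16)[1*(4)*conj(2) + 1*(-4)*conj(2) + 2*(0)*conj(0) + 2*(0)*conj(-2) + 2*(0)*conj(0) + 4*(0)*conj(0) + 4*(0)*conj(0)]
      = (1/16)[(8) + (-8) + (0) + (0) + (0) + (0) + (0)] = 0/16 = 0
  <chi_6*chi_5, chi_7> = (1/16)[1*(4)*conj(2) + 1*(-4)*conj(-2) + 2*(0)*conj(-sqrt(2)) + 2*(0)*conj(0) + 2*(0)*conj(sqrt(2)) + 4*(0)*conj(0) + 4*(0)*conj(0)]
      = (1/16)[(8) + (8) + (0) + (0) + (0) + (0) + (0)] = 16/16 = 1
Hence the multiplicities are chi_5: 1, chi_7: 1. Dimension check: dim(chi_6)*dim(chi_5) = 2*2 = 4 and sum (mult * dim) = 1*2 + 1*2 = 4.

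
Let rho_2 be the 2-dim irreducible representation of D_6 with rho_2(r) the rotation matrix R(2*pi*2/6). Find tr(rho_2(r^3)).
chi_{rho_2}(r^3) = 2*cos(2*pi*2*3/6) = 2

Derivation: rho_2(r^3) is rotation by angle 2*pi*2*3/6, whose trace is 2*cos(2*pi*2*3/6) = 2.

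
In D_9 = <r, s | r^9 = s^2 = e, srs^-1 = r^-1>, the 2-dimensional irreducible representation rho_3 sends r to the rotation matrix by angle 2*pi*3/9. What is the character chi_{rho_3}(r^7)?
chi_{rho_3}(r^7) = 2*cos(2*pi*3*7/9) = -1

Solution. rho_3(r^7) is rotation by angle 2*pi*3*7/9, whose trace is 2*cos(2*pi*3*7/9) = -1.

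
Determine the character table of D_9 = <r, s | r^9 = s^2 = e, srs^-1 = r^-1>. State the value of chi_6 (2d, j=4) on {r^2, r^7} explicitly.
Conjugacy classes: {e} of size 1, {r^1, r^8} of size 2, {r^2, r^7} of size 2, {r^3, r^6} of size 2, {r^4, r^5} of size 2, {s, sr, ..., sr^8} of size 9.
Character table:
  irrep \ class              {e} (size 1)  {r^1, r^8} (size 2)  {r^2, r^7} (size 2)  {r^3, r^6} (size 2)  {r^4, r^5} (size 2)  {s, sr, ..., sr^8} (size 9)
  chi_1 (triv)               1             1                    1                    1                    1                    1                          
  chi_2 (sign: r->1, s->-1)  1             1                    1                    1                    1                    -1                         
  chi_3 (2d, j=1)            2             2*cos(2*pi/9)        2*cos(4*pi/9)        -1                   -2*cos(pi/9)         0                          
  chi_4 (2d, j=2)            2             2*cos(4*pi/9)        -2*cos(pi/9)         -1                   2*cos(2*pi/9)        0                          
  chi_5 (2d, j=3)            2             -1                   -1                   2                    -1                   0                          
  chi_6 (2d, j=4)            2             -2*cos(pi/9)         2*cos(2*pi/9)        -1                   2*cos(4*pi/9)        0                          

Spot check: chi_6 (2d, j=4) on {r^2, r^7} = 2*cos(2*pi/9).

Details: D_9 has order 2*9 = 18 with 6 conjugacy classes, hence 6 irreducibles. Sum of squared dims 1 + 1 + 4 + 4 + 4 + 4 = 18 = |G|. Linear characters come from the abelianisation; the 2-dimensional irreps have character r^k -> 2*cos(2*pi*j*k/9), reflections -> 0.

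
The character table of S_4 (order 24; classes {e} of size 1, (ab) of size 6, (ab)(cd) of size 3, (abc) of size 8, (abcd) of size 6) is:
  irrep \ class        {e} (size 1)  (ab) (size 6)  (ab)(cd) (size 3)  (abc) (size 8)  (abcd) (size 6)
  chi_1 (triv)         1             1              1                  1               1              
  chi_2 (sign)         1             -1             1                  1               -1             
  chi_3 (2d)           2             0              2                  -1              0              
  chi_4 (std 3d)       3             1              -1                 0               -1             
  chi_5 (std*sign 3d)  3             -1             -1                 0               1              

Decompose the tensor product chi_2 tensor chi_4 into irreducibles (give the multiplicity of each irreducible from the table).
chi_2 tensor chi_4 = chi_5 (all other irreducibles have multiplicity 0).

Solution. The character of a tensor product is the pointwise product (chi_2 * chi_4)(C) = chi_2(C) * chi_4(C):
  {e}: (1)*(3), (ab): (-1)*(1), (ab)(cd): (1)*(-1), (abc): (1)*(0), (abcd): (-1)*(-1)
so (chi_2 * chi_4) takes values
  {e} -> 3, (ab) -> -1, (ab)(cd) -> -1, (abc) -> 0, (abcd) -> 1.
Now take the inner product of this character with each irreducible chi from the table, <chi_2*chi_4, chi> = (1/24) sum_C |C| (chi_2*chi_4)(C) conj(chi(C)):
  <chi_2*chi_4, chi_1> = (1/24)[1*(3)*conj(1) + 6*(-1)*conj(1) + 3*(-1)*conj(1) + 8*(0)*conj(1) + 6*(1)*conj(1)]
      = (1/24)[(3) + (-6) + (-3) + (0) + (6)] = 0/24 = 0
  <chi_2*chi_4, chi_2> = (1/24)[1*(3)*conj(1) + 6*(-1)*conj(-1) + 3*(-1)*conj(1) + 8*(0)*conj(1) + 6*(1)*conj(-1)]
      = (1/24)[(3) + (6) + (-3) + (0) + (-6)] = 0/24 = 0
  <chi_2*chi_4, chi_3> = (1/24)[1*(3)*conj(2) + 6*(-1)*conj(0) + 3*(-1)*conj(2) + 8*(0)*conj(-1) + 6*(1)*conj(0)]
      = (1/24)[(6) + (0) + (-6) + (0) + (0)] = 0/24 = 0
  <chi_2*chi_4, chi_4> = (1/24)[1*(3)*conj(3) + 6*(-1)*conj(1) + 3*(-1)*conj(-1) + 8*(0)*conj(0) + 6*(1)*conj(-1)]
      = (1/24)[(9) + (-6) + (3) + (0) + (-6)] = 0/24 = 0
  <chi_2*chi_4, chi_5> = (1/24)[1*(3)*conj(3) + 6*(-1)*conj(-1) + 3*(-1)*conj(-1) + 8*(0)*conj(0) + 6*(1)*conj(1)]
      = (1/24)[(9) + (6) + (3) + (0) + (6)] = 24/24 = 1
Hence the multiplicities are chi_5: 1. Dimension check: dim(chi_2)*dim(chi_4) = 1*3 = 3 and sum (mult * dim) = 1*3 = 3.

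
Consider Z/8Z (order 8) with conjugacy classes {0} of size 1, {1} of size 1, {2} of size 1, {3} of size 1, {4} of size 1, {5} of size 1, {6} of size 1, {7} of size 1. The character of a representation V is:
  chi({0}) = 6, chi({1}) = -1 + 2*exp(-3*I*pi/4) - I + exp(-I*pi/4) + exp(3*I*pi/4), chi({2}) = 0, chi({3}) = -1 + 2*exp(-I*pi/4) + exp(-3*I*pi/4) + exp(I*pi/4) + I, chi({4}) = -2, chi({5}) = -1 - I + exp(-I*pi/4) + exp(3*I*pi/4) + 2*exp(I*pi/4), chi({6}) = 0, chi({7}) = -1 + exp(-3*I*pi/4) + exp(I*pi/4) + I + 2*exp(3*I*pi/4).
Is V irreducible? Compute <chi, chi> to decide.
Not irreducible (reducible): <chi, chi> = 8 > 1.

Justification: <chi, chi> = (1/|G|) sum_C |C| * |chi(C)|^2 = (1/8)[1*|6|^2 + 1*|-1 + 2*exp(-3*I*pi/4) - I + exp(-I*pi/4) + exp(3*I*pi/4)|^2 + 1*|0|^2 + 1*|-1 + 2*exp(-I*pi/4) + exp(-3*I*pi/4) + exp(I*pi/4) + I|^2 + 1*|-2|^2 + 1*|-1 - I + exp(-I*pi/4) + exp(3*I*pi/4) + 2*exp(I*pi/4)|^2 + 1*|0|^2 + 1*|-1 + exp(-3*I*pi/4) + exp(I*pi/4) + I + 2*exp(3*I*pi/4)|^2]
  = (1/8)[(36) + (6 - 4*exp(3*I*pi/4) - 4*exp(-3*I*pi/4)) + (0) + (6 - 4*exp(I*pi/4) - 4*exp(-I*pi/4)) + (4) + (6 - 4*exp(I*pi/4) - 4*exp(-I*pi/4)) + (0) + (6 - 4*exp(3*I*pi/4) - 4*exp(-3*I*pi/4))] = 64/8 = 8.
(Exp terms are combined using exp(i*s)*conj(exp(i*t)) = exp(i*(s-t)), and sums of them are collapsed using the identity that for every m > 1 the m distinct m-th roots of unity sum to 0, e.g. 1 + exp(2*I*pi/3) + exp(-2*I*pi/3) = 0.)
A character is irreducible iff <chi, chi> = 1, so this representation is reducible.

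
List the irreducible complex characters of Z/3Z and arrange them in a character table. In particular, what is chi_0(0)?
Character table of Z/3Z (irreps indexed chi_0,...,chi_2 with chi_k(m) = zeta_3^(k*m), zeta_3 = exp(2*pi*i/3)):
  irrep \ class  {0} (size 1)  {1} (size 1)    {2} (size 1)  
  chi_0          1             1               1             
  chi_1          1             exp(2*I*pi/3)   exp(-2*I*pi/3)
  chi_2          1             exp(-2*I*pi/3)  exp(2*I*pi/3) 

Spot check: chi_0(0) = zeta_3^(0*0) = zeta_3^0 = 1.

Working: Z/3Z is abelian, so all 3 irreducible complex representations are 1-dimensional. They are given by chi_k(m) = zeta_3^(k*m) for k = 0,...,2. Row orthogonality: sum_m chi_k(m) conj(chi_l(m)) = 3 * [k = l].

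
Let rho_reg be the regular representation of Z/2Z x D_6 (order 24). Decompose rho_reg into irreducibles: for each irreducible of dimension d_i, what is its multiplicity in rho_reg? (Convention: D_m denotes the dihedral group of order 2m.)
Each irreducible V_i of dimension d_i appears with multiplicity d_i, i.e. rho_reg = (direct sum over all irreducibles V_i) d_i V_i. The irreducible dimensions for Z/2Z x D_6 are 1, 1, 1, 1, 1, 1, 1, 1, 2, 2, 2, 2: 8 irreducibles of dimension 1, each with multiplicity 1; 4 irreducibles of dimension 2, each with multiplicity 2. Total dimension 8*1*1 + 4*2*2 = 24 = |G|.

Solution. General theorem: in the regular representation of a finite group G, each irreducible appears with multiplicity equal to its dimension. Check: dim(rho_reg) = sum d_i^2 = 1 + 1 + 1 + 1 + 1 + 1 + 1 + 1 + 4 + 4 + 4 + 4 = 24 = |G|.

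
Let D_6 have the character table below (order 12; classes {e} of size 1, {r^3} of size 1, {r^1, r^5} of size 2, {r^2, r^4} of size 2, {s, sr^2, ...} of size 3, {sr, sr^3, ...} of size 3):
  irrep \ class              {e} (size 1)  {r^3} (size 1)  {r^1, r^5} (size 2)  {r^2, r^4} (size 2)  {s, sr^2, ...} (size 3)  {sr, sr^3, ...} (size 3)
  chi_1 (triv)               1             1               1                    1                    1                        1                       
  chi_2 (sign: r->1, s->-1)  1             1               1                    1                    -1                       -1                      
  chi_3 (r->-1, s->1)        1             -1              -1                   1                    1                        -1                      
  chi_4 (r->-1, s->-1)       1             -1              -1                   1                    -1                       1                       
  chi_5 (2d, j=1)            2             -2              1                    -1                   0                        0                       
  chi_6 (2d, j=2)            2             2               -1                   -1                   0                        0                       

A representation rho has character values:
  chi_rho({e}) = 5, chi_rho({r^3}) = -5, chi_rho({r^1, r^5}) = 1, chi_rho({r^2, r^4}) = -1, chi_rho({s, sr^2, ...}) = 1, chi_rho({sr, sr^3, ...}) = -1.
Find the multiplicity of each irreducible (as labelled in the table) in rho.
Multiplicities: chi_1: 0, chi_2: 0, chi_3: 1, chi_4: 0, chi_5: 2, chi_6: 0.

Explanation: Use <chi_rho, chi> = (1/|G|) sum_C |C| * chi_rho(C) * conj(chi(C)) with |G| = 12 for each irreducible chi in the table:
  <chi_rho, chi_1> = (1/12)[1*(5)*conj(1) + 1*(-5)*conj(1) + 2*(1)*conj(1) + 2*(-1)*conj(1) + 3*(1)*conj(1) + 3*(-1)*conj(1)]
      = (1/12)[(5) + (-5) + (2) + (-2) + (3) + (-3)] = 0/12 = 0
  <chi_rho, chi_2> = (1/12)[1*(5)*conj(1) + 1*(-5)*conj(1) + 2*(1)*conj(1) + 2*(-1)*conj(1) + 3*(1)*conj(-1) + 3*(-1)*conj(-1)]
      = (1/12)[(5) + (-5) + (2) + (-2) + (-3) + (3)] = 0/12 = 0
  <chi_rho, chi_3> = (1/12)[1*(5)*conj(1) + 1*(-5)*conj(-1) + 2*(1)*conj(-1) + 2*(-1)*conj(1) + 3*(1)*conj(1) + 3*(-1)*conj(-1)]
      = (1/12)[(5) + (5) + (-2) + (-2) + (3) + (3)] = 12/12 = 1
  <chi_rho, chi_4> = (1/12)[1*(5)*conj(1) + 1*(-5)*conj(-1) + 2*(1)*conj(-1) + 2*(-1)*conj(1) + 3*(1)*conj(-1) + 3*(-1)*conj(1)]
      = (1/12)[(5) + (5) + (-2) + (-2) + (-3) + (-3)] = 0/12 = 0
  <chi_rho, chi_5> = (1/12)[1*(5)*conj(2) + 1*(-5)*conj(-2) + 2*(1)*conj(1) + 2*(-1)*conj(-1) + 3*(1)*conj(0) + 3*(-1)*conj(0)]
      = (1/12)[(10) + (10) + (2) + (2) + (0) + (0)] = 24/12 = 2
  <chi_rho, chi_6> = (1/12)[1*(5)*conj(2) + 1*(-5)*conj(2) + 2*(1)*conj(-1) + 2*(-1)*conj(-1) + 3*(1)*conj(0) + 3*(-1)*conj(0)]
      = (1/12)[(10) + (-10) + (-2) + (2) + (0) + (0)] = 0/12 = 0
Dimension check: dim(rho) = sum (mult * dim) = 0*1 + 0*1 + 1*1 + 0*1 + 2*2 + 0*2 = 5 = chi_rho(e) = 5.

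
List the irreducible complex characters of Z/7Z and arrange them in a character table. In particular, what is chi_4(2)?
Character table of Z/7Z (irreps indexed chi_0,...,chi_6 with chi_k(m) = zeta_7^(k*m), zeta_7 = exp(2*pi*i/7)):
  irrep \ class  {0} (size 1)  {1} (size 1)    {2} (size 1)    {3} (size 1)    {4} (size 1)    {5} (size 1)    {6} (size 1)  
  chi_0          1             1               1               1               1               1               1             
  chi_1          1             exp(2*I*pi/7)   exp(4*I*pi/7)   exp(6*I*pi/7)   exp(-6*I*pi/7)  exp(-4*I*pi/7)  exp(-2*I*pi/7)
  chi_2          1             exp(4*I*pi/7)   exp(-6*I*pi/7)  exp(-2*I*pi/7)  exp(2*I*pi/7)   exp(6*I*pi/7)   exp(-4*I*pi/7)
  chi_3          1             exp(6*I*pi/7)   exp(-2*I*pi/7)  exp(4*I*pi/7)   exp(-4*I*pi/7)  exp(2*I*pi/7)   exp(-6*I*pi/7)
  chi_4          1             exp(-6*I*pi/7)  exp(2*I*pi/7)   exp(-4*I*pi/7)  exp(4*I*pi/7)   exp(-2*I*pi/7)  exp(6*I*pi/7) 
  chi_5          1             exp(-4*I*pi/7)  exp(6*I*pi/7)   exp(2*I*pi/7)   exp(-2*I*pi/7)  exp(-6*I*pi/7)  exp(4*I*pi/7) 
  chi_6          1             exp(-2*I*pi/7)  exp(-4*I*pi/7)  exp(-6*I*pi/7)  exp(6*I*pi/7)   exp(4*I*pi/7)   exp(2*I*pi/7) 

Spot check: chi_4(2) = zeta_7^(4*2) = zeta_7^8 = exp(2*I*pi/7).

Why: Z/7Z is abelian, so all 7 irreducible complex representations are 1-dimensional. They are given by chi_k(m) = zeta_7^(k*m) for k = 0,...,6. Row orthogonality: sum_m chi_k(m) conj(chi_l(m)) = 7 * [k = l].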